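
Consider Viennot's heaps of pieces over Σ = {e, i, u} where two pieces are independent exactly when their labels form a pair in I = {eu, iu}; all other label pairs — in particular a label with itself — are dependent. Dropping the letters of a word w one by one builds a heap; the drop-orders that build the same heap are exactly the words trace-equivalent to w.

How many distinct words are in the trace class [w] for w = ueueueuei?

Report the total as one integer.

piece 0:u — minimal
piece 1:e — minimal
piece 2:u rests on {0:u}
piece 3:e rests on {1:e}
piece 4:u rests on {2:u}
piece 5:e rests on {3:e}
piece 6:u rests on {4:u}
piece 7:e rests on {5:e}
piece 8:i rests on {7:e}
minimal pieces: {0:u, 1:e}
ways to finish when only these pieces remain (= sum over removing one remaining piece with nothing left below it):
  1 left: {6}→1  {8}→1
  2 left: {4,6}→1  {6,8}→2  {7,8}→1
  3 left: {2,4,6}→1  {4,6,8}→3  {5,7,8}→1  {6,7,8}→3
  4 left: {0,2,4,6}→1  {2,4,6,8}→4  {3,5,7,8}→1  {4,6,7,8}→6  {5,6,7,8}→4
  5 left: {0,2,4,6,8}→5  {1,3,5,7,8}→1  {2,4,6,7,8}→10  {3,5,6,7,8}→5  {4,5,6,7,8}→10
  6 left: {0,2,4,6,7,8}→15  {1,3,5,6,7,8}→6  {2,4,5,6,7,8}→20  {3,4,5,6,7,8}→15
  7 left: {0,2,4,5,6,7,8}→35  {1,3,4,5,6,7,8}→21  {2,3,4,5,6,7,8}→35
  placing 0:u first → 56 extensions
  placing 1:e first → 70 extensions
total linear extensions = 126

126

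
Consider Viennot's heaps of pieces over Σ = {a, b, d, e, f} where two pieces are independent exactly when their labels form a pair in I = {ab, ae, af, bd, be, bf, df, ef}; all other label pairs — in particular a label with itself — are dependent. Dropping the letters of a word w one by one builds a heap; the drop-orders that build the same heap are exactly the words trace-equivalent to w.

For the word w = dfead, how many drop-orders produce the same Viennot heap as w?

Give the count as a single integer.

0(d) covers ∅
1(f) covers ∅
2(e) covers 0:d
3(a) covers 0:d
4(d) covers 2:e, 3:a
floor of heap: 0:d, 1:f
completions by unplaced set U, small U first (add the entries for U minus each lowest piece of U):
  |U|=1: {1}:1  {4}:1
  |U|=2: {1,4}:2  {2,4}:1  {3,4}:1
  |U|=3: {1,2,4}:3  {1,3,4}:3  {2,3,4}:2
  start at 0(d): 8
  start at 1(f): 2
sum over floor = 10

10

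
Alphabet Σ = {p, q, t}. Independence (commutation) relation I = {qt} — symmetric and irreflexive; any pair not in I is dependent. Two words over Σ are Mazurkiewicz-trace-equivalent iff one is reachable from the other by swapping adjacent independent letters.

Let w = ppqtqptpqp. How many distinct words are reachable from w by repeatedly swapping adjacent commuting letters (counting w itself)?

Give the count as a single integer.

drop 0:p onto floor
drop 1:p onto {0:p}
drop 2:q onto {1:p}
drop 3:t onto {1:p}
drop 4:q onto {2:q}
drop 5:p onto {3:t, 4:q}
drop 6:t onto {5:p}
drop 7:p onto {6:t}
drop 8:q onto {7:p}
drop 9:p onto {8:q}
ground layer = {0:p}
drop-orders for the pieces not yet dropped (sum over which currently-grounded one goes next):
  1 to go: {9} 1
  2 to go: {8,9} 1
  3 to go: {7,8,9} 1
  4 to go: {6,7,8,9} 1
  5 to go: {5,6,7,8,9} 1
  6 to go: {3,5,6,7,8,9} 1  {4,5,6,7,8,9} 1
  7 to go: {2,4,5,6,7,8,9} 1  {3,4,5,6,7,8,9} 2
  8 to go: {2,3,4,5,6,7,8,9} 3
  if 0:p drops first: 3 orders

3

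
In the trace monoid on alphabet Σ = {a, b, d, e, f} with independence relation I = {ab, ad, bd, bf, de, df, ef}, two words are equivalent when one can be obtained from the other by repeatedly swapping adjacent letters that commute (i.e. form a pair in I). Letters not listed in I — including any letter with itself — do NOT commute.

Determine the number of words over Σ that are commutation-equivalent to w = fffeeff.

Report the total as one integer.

21

#0=f has no predecessor
#1=f depends on [0:f]
#2=f depends on [1:f]
#3=e has no predecessor
#4=e depends on [3:e]
#5=f depends on [2:f]
#6=f depends on [5:f]
sources: [0:f, 3:e]
N(rest) = Σ N(rest − s) over sources s of rest; N(one piece) = 1:
  size 1 → [4]=1  [6]=1
  size 2 → [3,4]=1  [4,6]=2  [5,6]=1
  size 3 → [2,5,6]=1  [3,4,6]=3  [4,5,6]=3
  size 4 → [1,2,5,6]=1  [2,4,5,6]=4  [3,4,5,6]=6
  size 5 → [0,1,2,5,6]=1  [1,2,4,5,6]=5  [2,3,4,5,6]=10
  first=0(f) contributes 15
  first=3(e) contributes 6
|[w]| = 21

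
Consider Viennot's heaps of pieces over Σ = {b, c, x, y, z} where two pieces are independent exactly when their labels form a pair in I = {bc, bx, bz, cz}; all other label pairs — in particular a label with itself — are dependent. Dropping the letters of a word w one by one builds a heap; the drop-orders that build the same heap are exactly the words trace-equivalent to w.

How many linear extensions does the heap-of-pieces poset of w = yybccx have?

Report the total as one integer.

4

piece 0:y — minimal
piece 1:y rests on {0:y}
piece 2:b rests on {1:y}
piece 3:c rests on {1:y}
piece 4:c rests on {3:c}
piece 5:x rests on {4:c}
minimal pieces: {0:y}
ways to finish when only these pieces remain (= sum over removing one remaining piece with nothing left below it):
  1 left: {2}→1  {5}→1
  2 left: {2,5}→2  {4,5}→1
  3 left: {2,4,5}→3  {3,4,5}→1
  4 left: {2,3,4,5}→4
  placing 0:y first → 4 extensions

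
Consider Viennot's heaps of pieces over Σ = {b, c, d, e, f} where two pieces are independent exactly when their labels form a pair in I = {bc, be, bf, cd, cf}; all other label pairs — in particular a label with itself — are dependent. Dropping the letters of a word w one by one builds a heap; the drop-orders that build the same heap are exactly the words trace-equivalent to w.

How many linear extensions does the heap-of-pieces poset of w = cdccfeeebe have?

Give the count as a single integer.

80

#0=c has no predecessor
#1=d has no predecessor
#2=c depends on [0:c]
#3=c depends on [2:c]
#4=f depends on [1:d]
#5=e depends on [3:c, 4:f]
#6=e depends on [5:e]
#7=e depends on [6:e]
#8=b depends on [1:d]
#9=e depends on [7:e]
sources: [0:c, 1:d]
N(rest) = Σ N(rest − s) over sources s of rest; N(one piece) = 1:
  size 1 → [8]=1  [9]=1
  size 2 → [7,9]=1  [8,9]=2
  size 3 → [6,7,9]=1  [7,8,9]=3
  size 4 → [5,6,7,9]=1  [6,7,8,9]=4
  size 5 → [3,5,6,7,9]=1  [4,5,6,7,9]=1  [5,6,7,8,9]=5
  size 6 → [2,3,5,6,7,9]=1  [3,4,5,6,7,9]=2  [3,5,6,7,8,9]=6  [4,5,6,7,8,9]=6
  size 7 → [0,2,3,5,6,7,9]=1  [1,4,5,6,7,8,9]=6  [2,3,4,5,6,7,9]=3  [2,3,5,6,7,8,9]=7  [3,4,5,6,7,8,9]=14
  size 8 → [0,2,3,4,5,6,7,9]=4  [0,2,3,5,6,7,8,9]=8  [1,3,4,5,6,7,8,9]=20  [2,3,4,5,6,7,8,9]=24
  first=0(c) contributes 44
  first=1(d) contributes 36
|[w]| = 80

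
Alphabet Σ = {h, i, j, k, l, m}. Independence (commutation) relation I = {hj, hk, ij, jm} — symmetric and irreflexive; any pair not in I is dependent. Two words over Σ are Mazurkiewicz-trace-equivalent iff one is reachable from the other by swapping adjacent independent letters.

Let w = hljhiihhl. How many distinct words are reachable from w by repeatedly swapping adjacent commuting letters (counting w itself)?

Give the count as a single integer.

0(h) covers ∅
1(l) covers 0:h
2(j) covers 1:l
3(h) covers 1:l
4(i) covers 3:h
5(i) covers 4:i
6(h) covers 5:i
7(h) covers 6:h
8(l) covers 2:j, 7:h
floor of heap: 0:h
completions by unplaced set U, small U first (add the entries for U minus each lowest piece of U):
  |U|=1: {8}:1
  |U|=2: {2,8}:1  {7,8}:1
  |U|=3: {2,7,8}:2  {6,7,8}:1
  |U|=4: {2,6,7,8}:3  {5,6,7,8}:1
  |U|=5: {2,5,6,7,8}:4  {4,5,6,7,8}:1
  |U|=6: {2,4,5,6,7,8}:5  {3,4,5,6,7,8}:1
  |U|=7: {2,3,4,5,6,7,8}:6
  start at 0(h): 6

6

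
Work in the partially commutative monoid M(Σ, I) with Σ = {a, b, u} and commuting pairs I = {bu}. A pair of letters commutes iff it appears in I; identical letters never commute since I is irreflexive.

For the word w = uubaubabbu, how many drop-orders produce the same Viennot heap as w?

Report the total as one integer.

18

piece 0:u — minimal
piece 1:u rests on {0:u}
piece 2:b — minimal
piece 3:a rests on {1:u, 2:b}
piece 4:u rests on {3:a}
piece 5:b rests on {3:a}
piece 6:a rests on {4:u, 5:b}
piece 7:b rests on {6:a}
piece 8:b rests on {7:b}
piece 9:u rests on {6:a}
minimal pieces: {0:u, 2:b}
ways to finish when only these pieces remain (= sum over removing one remaining piece with nothing left below it):
  1 left: {8}→1  {9}→1
  2 left: {7,8}→1  {8,9}→2
  3 left: {7,8,9}→3
  4 left: {6,7,8,9}→3
  5 left: {4,6,7,8,9}→3  {5,6,7,8,9}→3
  6 left: {4,5,6,7,8,9}→6
  7 left: {3,4,5,6,7,8,9}→6
  8 left: {1,3,4,5,6,7,8,9}→6  {2,3,4,5,6,7,8,9}→6
  placing 0:u first → 12 extensions
  placing 2:b first → 6 extensions
total linear extensions = 18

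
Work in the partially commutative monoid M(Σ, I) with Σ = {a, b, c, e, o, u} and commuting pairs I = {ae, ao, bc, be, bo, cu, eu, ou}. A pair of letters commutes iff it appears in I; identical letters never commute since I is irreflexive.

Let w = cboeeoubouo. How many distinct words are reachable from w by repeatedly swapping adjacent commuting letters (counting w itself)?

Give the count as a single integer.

330

0(c) covers ∅
1(b) covers ∅
2(o) covers 0:c
3(e) covers 2:o
4(e) covers 3:e
5(o) covers 4:e
6(u) covers 1:b
7(b) covers 6:u
8(o) covers 5:o
9(u) covers 7:b
10(o) covers 8:o
floor of heap: 0:c, 1:b
completions by unplaced set U, small U first (add the entries for U minus each lowest piece of U):
  |U|=1: {9}:1  {10}:1
  |U|=2: {7,9}:1  {8,10}:1  {9,10}:2
  |U|=3: {5,8,10}:1  {6,7,9}:1  {7,9,10}:3  {8,9,10}:3
  |U|=4: {1,6,7,9}:1  {4,5,8,10}:1  {5,8,9,10}:4  {6,7,9,10}:4  {7,8,9,10}:6
  |U|=5: {1,6,7,9,10}:5  {3,4,5,8,10}:1  {4,5,8,9,10}:5  {5,7,8,9,10}:10  {6,7,8,9,10}:10
  |U|=6: {1,6,7,8,9,10}:15  {2,3,4,5,8,10}:1  {3,4,5,8,9,10}:6  {4,5,7,8,9,10}:15  {5,6,7,8,9,10}:20
  |U|=7: {0,2,3,4,5,8,10}:1  {1,5,6,7,8,9,10}:35  {2,3,4,5,8,9,10}:7  {3,4,5,7,8,9,10}:21  {4,5,6,7,8,9,10}:35
  |U|=8: {0,2,3,4,5,8,9,10}:8  {1,4,5,6,7,8,9,10}:70  {2,3,4,5,7,8,9,10}:28  {3,4,5,6,7,8,9,10}:56
  |U|=9: {0,2,3,4,5,7,8,9,10}:36  {1,3,4,5,6,7,8,9,10}:126  {2,3,4,5,6,7,8,9,10}:84
  start at 0(c): 210
  start at 1(b): 120
sum over floor = 330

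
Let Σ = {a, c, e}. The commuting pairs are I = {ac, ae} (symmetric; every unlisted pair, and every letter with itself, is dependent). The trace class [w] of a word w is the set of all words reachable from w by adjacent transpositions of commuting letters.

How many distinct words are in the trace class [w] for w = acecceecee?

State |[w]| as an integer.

#0=a has no predecessor
#1=c has no predecessor
#2=e depends on [1:c]
#3=c depends on [2:e]
#4=c depends on [3:c]
#5=e depends on [4:c]
#6=e depends on [5:e]
#7=c depends on [6:e]
#8=e depends on [7:c]
#9=e depends on [8:e]
sources: [0:a, 1:c]
N(rest) = Σ N(rest − s) over sources s of rest; N(one piece) = 1:
  size 1 → [0]=1  [9]=1
  size 2 → [0,9]=2  [8,9]=1
  size 3 → [0,8,9]=3  [7,8,9]=1
  size 4 → [0,7,8,9]=4  [6,7,8,9]=1
  size 5 → [0,6,7,8,9]=5  [5,6,7,8,9]=1
  size 6 → [0,5,6,7,8,9]=6  [4,5,6,7,8,9]=1
  size 7 → [0,4,5,6,7,8,9]=7  [3,4,5,6,7,8,9]=1
  size 8 → [0,3,4,5,6,7,8,9]=8  [2,3,4,5,6,7,8,9]=1
  first=0(a) contributes 1
  first=1(c) contributes 9
|[w]| = 10

10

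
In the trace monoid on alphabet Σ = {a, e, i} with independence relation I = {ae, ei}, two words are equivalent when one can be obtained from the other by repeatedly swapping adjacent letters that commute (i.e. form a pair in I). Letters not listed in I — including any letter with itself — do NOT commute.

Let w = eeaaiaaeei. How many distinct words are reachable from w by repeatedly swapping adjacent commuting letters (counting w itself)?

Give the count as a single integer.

0(e) covers ∅
1(e) covers 0:e
2(a) covers ∅
3(a) covers 2:a
4(i) covers 3:a
5(a) covers 4:i
6(a) covers 5:a
7(e) covers 1:e
8(e) covers 7:e
9(i) covers 6:a
floor of heap: 0:e, 2:a
completions by unplaced set U, small U first (add the entries for U minus each lowest piece of U):
  |U|=1: {8}:1  {9}:1
  |U|=2: {6,9}:1  {7,8}:1  {8,9}:2
  |U|=3: {1,7,8}:1  {5,6,9}:1  {6,8,9}:3  {7,8,9}:3
  |U|=4: {0,1,7,8}:1  {1,7,8,9}:4  {4,5,6,9}:1  {5,6,8,9}:4  {6,7,8,9}:6
  |U|=5: {0,1,7,8,9}:5  {1,6,7,8,9}:10  {3,4,5,6,9}:1  {4,5,6,8,9}:5  {5,6,7,8,9}:10
  |U|=6: {0,1,6,7,8,9}:15  {1,5,6,7,8,9}:20  {2,3,4,5,6,9}:1  {3,4,5,6,8,9}:6  {4,5,6,7,8,9}:15
  |U|=7: {0,1,5,6,7,8,9}:35  {1,4,5,6,7,8,9}:35  {2,3,4,5,6,8,9}:7  {3,4,5,6,7,8,9}:21
  |U|=8: {0,1,4,5,6,7,8,9}:70  {1,3,4,5,6,7,8,9}:56  {2,3,4,5,6,7,8,9}:28
  start at 0(e): 84
  start at 2(a): 126
sum over floor = 210

210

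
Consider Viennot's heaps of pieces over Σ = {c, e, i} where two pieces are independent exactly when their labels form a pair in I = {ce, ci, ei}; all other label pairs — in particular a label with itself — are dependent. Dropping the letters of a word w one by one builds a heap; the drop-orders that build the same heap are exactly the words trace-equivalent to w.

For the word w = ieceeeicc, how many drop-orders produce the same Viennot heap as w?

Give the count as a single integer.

drop 0:i onto floor
drop 1:e onto floor
drop 2:c onto floor
drop 3:e onto {1:e}
drop 4:e onto {3:e}
drop 5:e onto {4:e}
drop 6:i onto {0:i}
drop 7:c onto {2:c}
drop 8:c onto {7:c}
ground layer = {0:i, 1:e, 2:c}
drop-orders for the pieces not yet dropped (sum over which currently-grounded one goes next):
  1 to go: {5} 1  {6} 1  {8} 1
  2 to go: {0,6} 1  {4,5} 1  {5,6} 2  {5,8} 2  {6,8} 2  {7,8} 1
  3 to go: {0,5,6} 3  {0,6,8} 3  {2,7,8} 1  {3,4,5} 1  {4,5,6} 3  {4,5,8} 3  {5,6,8} 6  {5,7,8} 3  {6,7,8} 3
  4 to go: {0,4,5,6} 6  {0,5,6,8} 12  {0,6,7,8} 6  {1,3,4,5} 1  {2,5,7,8} 4  {2,6,7,8} 4  {3,4,5,6} 4  {3,4,5,8} 4  {4,5,6,8} 12  {4,5,7,8} 6  {5,6,7,8} 12
  5 to go: {0,2,6,7,8} 10  {0,3,4,5,6} 10  {0,4,5,6,8} 30  {0,5,6,7,8} 30  {1,3,4,5,6} 5  {1,3,4,5,8} 5  {2,4,5,7,8} 10  {2,5,6,7,8} 20  {3,4,5,6,8} 20  {3,4,5,7,8} 10  {4,5,6,7,8} 30
  6 to go: {0,1,3,4,5,6} 15  {0,2,5,6,7,8} 60  {0,3,4,5,6,8} 60  {0,4,5,6,7,8} 90  {1,3,4,5,6,8} 30  {1,3,4,5,7,8} 15  {2,3,4,5,7,8} 20  {2,4,5,6,7,8} 60  {3,4,5,6,7,8} 60
  7 to go: {0,1,3,4,5,6,8} 105  {0,2,4,5,6,7,8} 210  {0,3,4,5,6,7,8} 210  {1,2,3,4,5,7,8} 35  {1,3,4,5,6,7,8} 105  {2,3,4,5,6,7,8} 140
  if 0:i drops first: 280 orders
  if 1:e drops first: 560 orders
  if 2:c drops first: 420 orders
heap linearizations: 1260

1260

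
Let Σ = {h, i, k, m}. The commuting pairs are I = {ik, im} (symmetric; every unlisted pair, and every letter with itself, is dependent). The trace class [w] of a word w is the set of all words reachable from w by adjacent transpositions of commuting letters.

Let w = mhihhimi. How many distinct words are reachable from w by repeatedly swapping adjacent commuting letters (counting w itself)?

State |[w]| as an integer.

drop 0:m onto floor
drop 1:h onto {0:m}
drop 2:i onto {1:h}
drop 3:h onto {2:i}
drop 4:h onto {3:h}
drop 5:i onto {4:h}
drop 6:m onto {4:h}
drop 7:i onto {5:i}
ground layer = {0:m}
drop-orders for the pieces not yet dropped (sum over which currently-grounded one goes next):
  1 to go: {6} 1  {7} 1
  2 to go: {5,7} 1  {6,7} 2
  3 to go: {5,6,7} 3
  4 to go: {4,5,6,7} 3
  5 to go: {3,4,5,6,7} 3
  6 to go: {2,3,4,5,6,7} 3
  if 0:m drops first: 3 orders

3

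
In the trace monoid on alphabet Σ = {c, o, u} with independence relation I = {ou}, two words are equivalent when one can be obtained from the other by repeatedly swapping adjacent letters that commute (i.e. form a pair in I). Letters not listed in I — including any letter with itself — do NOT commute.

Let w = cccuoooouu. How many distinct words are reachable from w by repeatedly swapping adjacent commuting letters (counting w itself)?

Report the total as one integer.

35

0(c) covers ∅
1(c) covers 0:c
2(c) covers 1:c
3(u) covers 2:c
4(o) covers 2:c
5(o) covers 4:o
6(o) covers 5:o
7(o) covers 6:o
8(u) covers 3:u
9(u) covers 8:u
floor of heap: 0:c
completions by unplaced set U, small U first (add the entries for U minus each lowest piece of U):
  |U|=1: {7}:1  {9}:1
  |U|=2: {6,7}:1  {7,9}:2  {8,9}:1
  |U|=3: {3,8,9}:1  {5,6,7}:1  {6,7,9}:3  {7,8,9}:3
  |U|=4: {3,7,8,9}:4  {4,5,6,7}:1  {5,6,7,9}:4  {6,7,8,9}:6
  |U|=5: {3,6,7,8,9}:10  {4,5,6,7,9}:5  {5,6,7,8,9}:10
  |U|=6: {3,5,6,7,8,9}:20  {4,5,6,7,8,9}:15
  |U|=7: {3,4,5,6,7,8,9}:35
  |U|=8: {2,3,4,5,6,7,8,9}:35
  start at 0(c): 35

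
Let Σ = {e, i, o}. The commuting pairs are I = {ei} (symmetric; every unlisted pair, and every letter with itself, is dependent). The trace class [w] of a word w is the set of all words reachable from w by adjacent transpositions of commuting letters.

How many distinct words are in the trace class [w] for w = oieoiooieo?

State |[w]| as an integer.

#0=o has no predecessor
#1=i depends on [0:o]
#2=e depends on [0:o]
#3=o depends on [1:i, 2:e]
#4=i depends on [3:o]
#5=o depends on [4:i]
#6=o depends on [5:o]
#7=i depends on [6:o]
#8=e depends on [6:o]
#9=o depends on [7:i, 8:e]
sources: [0:o]
N(rest) = Σ N(rest − s) over sources s of rest; N(one piece) = 1:
  size 1 → [9]=1
  size 2 → [7,9]=1  [8,9]=1
  size 3 → [7,8,9]=2
  size 4 → [6,7,8,9]=2
  size 5 → [5,6,7,8,9]=2
  size 6 → [4,5,6,7,8,9]=2
  size 7 → [3,4,5,6,7,8,9]=2
  size 8 → [1,3,4,5,6,7,8,9]=2  [2,3,4,5,6,7,8,9]=2
  first=0(o) contributes 4

4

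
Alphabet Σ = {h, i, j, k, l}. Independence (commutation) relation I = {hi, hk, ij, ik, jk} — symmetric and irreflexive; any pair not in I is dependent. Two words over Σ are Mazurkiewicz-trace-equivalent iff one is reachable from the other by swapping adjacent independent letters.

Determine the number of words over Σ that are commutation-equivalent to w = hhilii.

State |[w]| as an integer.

piece 0:h — minimal
piece 1:h rests on {0:h}
piece 2:i — minimal
piece 3:l rests on {1:h, 2:i}
piece 4:i rests on {3:l}
piece 5:i rests on {4:i}
minimal pieces: {0:h, 2:i}
ways to finish when only these pieces remain (= sum over removing one remaining piece with nothing left below it):
  1 left: {5}→1
  2 left: {4,5}→1
  3 left: {3,4,5}→1
  4 left: {1,3,4,5}→1  {2,3,4,5}→1
  placing 0:h first → 2 extensions
  placing 2:i first → 1 extensions
total linear extensions = 3

3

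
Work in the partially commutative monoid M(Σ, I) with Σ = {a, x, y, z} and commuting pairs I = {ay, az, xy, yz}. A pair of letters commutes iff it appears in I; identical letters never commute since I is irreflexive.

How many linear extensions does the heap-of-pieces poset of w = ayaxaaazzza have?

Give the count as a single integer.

#0=a has no predecessor
#1=y has no predecessor
#2=a depends on [0:a]
#3=x depends on [2:a]
#4=a depends on [3:x]
#5=a depends on [4:a]
#6=a depends on [5:a]
#7=z depends on [3:x]
#8=z depends on [7:z]
#9=z depends on [8:z]
#10=a depends on [6:a]
sources: [0:a, 1:y]
N(rest) = Σ N(rest − s) over sources s of rest; N(one piece) = 1:
  size 1 → [1]=1  [9]=1  [10]=1
  size 2 → [1,9]=2  [1,10]=2  [6,10]=1  [8,9]=1  [9,10]=2
  size 3 → [1,6,10]=3  [1,8,9]=3  [1,9,10]=6  [5,6,10]=1  [6,9,10]=3  [7,8,9]=1  [8,9,10]=3
  size 4 → [1,5,6,10]=4  [1,6,9,10]=12  [1,7,8,9]=4  [1,8,9,10]=12  [4,5,6,10]=1  [5,6,9,10]=4  [6,8,9,10]=6  [7,8,9,10]=4
  size 5 → [1,4,5,6,10]=5  [1,5,6,9,10]=20  [1,6,8,9,10]=30  [1,7,8,9,10]=20  [4,5,6,9,10]=5  [5,6,8,9,10]=10  [6,7,8,9,10]=10
  size 6 → [1,4,5,6,9,10]=30  [1,5,6,8,9,10]=60  [1,6,7,8,9,10]=60  [4,5,6,8,9,10]=15  [5,6,7,8,9,10]=20
  size 7 → [1,4,5,6,8,9,10]=105  [1,5,6,7,8,9,10]=140  [4,5,6,7,8,9,10]=35
  size 8 → [1,4,5,6,7,8,9,10]=280  [3,4,5,6,7,8,9,10]=35
  size 9 → [1,3,4,5,6,7,8,9,10]=315  [2,3,4,5,6,7,8,9,10]=35
  first=0(a) contributes 350
  first=1(y) contributes 35
|[w]| = 385

385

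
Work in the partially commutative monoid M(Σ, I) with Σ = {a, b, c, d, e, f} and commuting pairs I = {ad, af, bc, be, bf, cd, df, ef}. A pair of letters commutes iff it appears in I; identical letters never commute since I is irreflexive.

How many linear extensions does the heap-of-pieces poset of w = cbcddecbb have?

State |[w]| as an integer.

drop 0:c onto floor
drop 1:b onto floor
drop 2:c onto {0:c}
drop 3:d onto {1:b}
drop 4:d onto {3:d}
drop 5:e onto {2:c, 4:d}
drop 6:c onto {5:e}
drop 7:b onto {4:d}
drop 8:b onto {7:b}
ground layer = {0:c, 1:b}
drop-orders for the pieces not yet dropped (sum over which currently-grounded one goes next):
  1 to go: {6} 1  {8} 1
  2 to go: {5,6} 1  {6,8} 2  {7,8} 1
  3 to go: {2,5,6} 1  {5,6,8} 3  {6,7,8} 3
  4 to go: {0,2,5,6} 1  {2,5,6,8} 4  {5,6,7,8} 6
  5 to go: {0,2,5,6,8} 5  {2,5,6,7,8} 10  {4,5,6,7,8} 6
  6 to go: {0,2,5,6,7,8} 15  {2,4,5,6,7,8} 16  {3,4,5,6,7,8} 6
  7 to go: {0,2,4,5,6,7,8} 31  {1,3,4,5,6,7,8} 6  {2,3,4,5,6,7,8} 22
  if 0:c drops first: 28 orders
  if 1:b drops first: 53 orders
heap linearizations: 81

81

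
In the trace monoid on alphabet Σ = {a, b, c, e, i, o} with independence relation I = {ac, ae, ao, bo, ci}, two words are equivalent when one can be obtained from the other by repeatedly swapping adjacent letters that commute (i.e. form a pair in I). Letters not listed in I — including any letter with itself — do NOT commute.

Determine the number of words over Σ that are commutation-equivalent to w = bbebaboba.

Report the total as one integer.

#0=b has no predecessor
#1=b depends on [0:b]
#2=e depends on [1:b]
#3=b depends on [2:e]
#4=a depends on [3:b]
#5=b depends on [4:a]
#6=o depends on [2:e]
#7=b depends on [5:b]
#8=a depends on [7:b]
sources: [0:b]
N(rest) = Σ N(rest − s) over sources s of rest; N(one piece) = 1:
  size 1 → [6]=1  [8]=1
  size 2 → [6,8]=2  [7,8]=1
  size 3 → [5,7,8]=1  [6,7,8]=3
  size 4 → [4,5,7,8]=1  [5,6,7,8]=4
  size 5 → [3,4,5,7,8]=1  [4,5,6,7,8]=5
  size 6 → [3,4,5,6,7,8]=6
  size 7 → [2,3,4,5,6,7,8]=6
  first=0(b) contributes 6

6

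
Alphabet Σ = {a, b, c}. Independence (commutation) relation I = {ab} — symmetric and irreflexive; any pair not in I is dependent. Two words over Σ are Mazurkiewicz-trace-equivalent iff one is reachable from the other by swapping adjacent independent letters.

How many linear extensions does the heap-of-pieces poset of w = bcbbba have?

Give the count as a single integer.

4

0(b) covers ∅
1(c) covers 0:b
2(b) covers 1:c
3(b) covers 2:b
4(b) covers 3:b
5(a) covers 1:c
floor of heap: 0:b
completions by unplaced set U, small U first (add the entries for U minus each lowest piece of U):
  |U|=1: {4}:1  {5}:1
  |U|=2: {3,4}:1  {4,5}:2
  |U|=3: {2,3,4}:1  {3,4,5}:3
  |U|=4: {2,3,4,5}:4
  start at 0(b): 4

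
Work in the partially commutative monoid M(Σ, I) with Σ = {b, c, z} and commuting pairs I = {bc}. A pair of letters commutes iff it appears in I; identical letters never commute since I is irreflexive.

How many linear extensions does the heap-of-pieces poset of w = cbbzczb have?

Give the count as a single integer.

piece 0:c — minimal
piece 1:b — minimal
piece 2:b rests on {1:b}
piece 3:z rests on {0:c, 2:b}
piece 4:c rests on {3:z}
piece 5:z rests on {4:c}
piece 6:b rests on {5:z}
minimal pieces: {0:c, 1:b}
ways to finish when only these pieces remain (= sum over removing one remaining piece with nothing left below it):
  1 left: {6}→1
  2 left: {5,6}→1
  3 left: {4,5,6}→1
  4 left: {3,4,5,6}→1
  5 left: {0,3,4,5,6}→1  {2,3,4,5,6}→1
  placing 0:c first → 1 extensions
  placing 1:b first → 2 extensions
total linear extensions = 3

3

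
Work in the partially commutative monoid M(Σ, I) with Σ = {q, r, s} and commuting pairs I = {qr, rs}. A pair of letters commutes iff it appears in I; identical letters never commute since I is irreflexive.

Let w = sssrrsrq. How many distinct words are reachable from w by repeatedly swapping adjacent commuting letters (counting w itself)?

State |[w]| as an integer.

56

drop 0:s onto floor
drop 1:s onto {0:s}
drop 2:s onto {1:s}
drop 3:r onto floor
drop 4:r onto {3:r}
drop 5:s onto {2:s}
drop 6:r onto {4:r}
drop 7:q onto {5:s}
ground layer = {0:s, 3:r}
drop-orders for the pieces not yet dropped (sum over which currently-grounded one goes next):
  1 to go: {6} 1  {7} 1
  2 to go: {4,6} 1  {5,7} 1  {6,7} 2
  3 to go: {2,5,7} 1  {3,4,6} 1  {4,6,7} 3  {5,6,7} 3
  4 to go: {1,2,5,7} 1  {2,5,6,7} 4  {3,4,6,7} 4  {4,5,6,7} 6
  5 to go: {0,1,2,5,7} 1  {1,2,5,6,7} 5  {2,4,5,6,7} 10  {3,4,5,6,7} 10
  6 to go: {0,1,2,5,6,7} 6  {1,2,4,5,6,7} 15  {2,3,4,5,6,7} 20
  if 0:s drops first: 35 orders
  if 3:r drops first: 21 orders
heap linearizations: 56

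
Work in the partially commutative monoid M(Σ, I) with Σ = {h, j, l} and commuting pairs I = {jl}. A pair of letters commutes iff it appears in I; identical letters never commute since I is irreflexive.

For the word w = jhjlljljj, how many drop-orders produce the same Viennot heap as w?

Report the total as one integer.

35

piece 0:j — minimal
piece 1:h rests on {0:j}
piece 2:j rests on {1:h}
piece 3:l rests on {1:h}
piece 4:l rests on {3:l}
piece 5:j rests on {2:j}
piece 6:l rests on {4:l}
piece 7:j rests on {5:j}
piece 8:j rests on {7:j}
minimal pieces: {0:j}
ways to finish when only these pieces remain (= sum over removing one remaining piece with nothing left below it):
  1 left: {6}→1  {8}→1
  2 left: {4,6}→1  {6,8}→2  {7,8}→1
  3 left: {3,4,6}→1  {4,6,8}→3  {5,7,8}→1  {6,7,8}→3
  4 left: {2,5,7,8}→1  {3,4,6,8}→4  {4,6,7,8}→6  {5,6,7,8}→4
  5 left: {2,5,6,7,8}→5  {3,4,6,7,8}→10  {4,5,6,7,8}→10
  6 left: {2,4,5,6,7,8}→15  {3,4,5,6,7,8}→20
  7 left: {2,3,4,5,6,7,8}→35
  placing 0:j first → 35 extensions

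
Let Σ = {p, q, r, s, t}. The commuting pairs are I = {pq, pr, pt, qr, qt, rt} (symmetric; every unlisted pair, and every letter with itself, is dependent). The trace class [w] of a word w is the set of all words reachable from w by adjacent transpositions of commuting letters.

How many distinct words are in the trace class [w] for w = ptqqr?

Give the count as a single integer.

60

drop 0:p onto floor
drop 1:t onto floor
drop 2:q onto floor
drop 3:q onto {2:q}
drop 4:r onto floor
ground layer = {0:p, 1:t, 2:q, 4:r}
drop-orders for the pieces not yet dropped (sum over which currently-grounded one goes next):
  1 to go: {0} 1  {1} 1  {3} 1  {4} 1
  2 to go: {0,1} 2  {0,3} 2  {0,4} 2  {1,3} 2  {1,4} 2  {2,3} 1  {3,4} 2
  3 to go: {0,1,3} 6  {0,1,4} 6  {0,2,3} 3  {0,3,4} 6  {1,2,3} 3  {1,3,4} 6  {2,3,4} 3
  if 0:p drops first: 12 orders
  if 1:t drops first: 12 orders
  if 2:q drops first: 24 orders
  if 4:r drops first: 12 orders
heap linearizations: 60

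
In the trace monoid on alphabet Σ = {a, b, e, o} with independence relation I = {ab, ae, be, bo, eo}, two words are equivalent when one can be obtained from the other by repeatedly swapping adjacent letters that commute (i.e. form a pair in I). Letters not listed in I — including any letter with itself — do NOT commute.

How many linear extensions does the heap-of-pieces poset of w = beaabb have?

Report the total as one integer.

60

drop 0:b onto floor
drop 1:e onto floor
drop 2:a onto floor
drop 3:a onto {2:a}
drop 4:b onto {0:b}
drop 5:b onto {4:b}
ground layer = {0:b, 1:e, 2:a}
drop-orders for the pieces not yet dropped (sum over which currently-grounded one goes next):
  1 to go: {1} 1  {3} 1  {5} 1
  2 to go: {1,3} 2  {1,5} 2  {2,3} 1  {3,5} 2  {4,5} 1
  3 to go: {0,4,5} 1  {1,2,3} 3  {1,3,5} 6  {1,4,5} 3  {2,3,5} 3  {3,4,5} 3
  4 to go: {0,1,4,5} 4  {0,3,4,5} 4  {1,2,3,5} 12  {1,3,4,5} 12  {2,3,4,5} 6
  if 0:b drops first: 30 orders
  if 1:e drops first: 10 orders
  if 2:a drops first: 20 orders
heap linearizations: 60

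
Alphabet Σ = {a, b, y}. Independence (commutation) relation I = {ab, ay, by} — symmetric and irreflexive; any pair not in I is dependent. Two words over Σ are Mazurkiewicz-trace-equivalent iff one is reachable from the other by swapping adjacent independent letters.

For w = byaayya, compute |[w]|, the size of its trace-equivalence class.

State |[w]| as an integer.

140

#0=b has no predecessor
#1=y has no predecessor
#2=a has no predecessor
#3=a depends on [2:a]
#4=y depends on [1:y]
#5=y depends on [4:y]
#6=a depends on [3:a]
sources: [0:b, 1:y, 2:a]
N(rest) = Σ N(rest − s) over sources s of rest; N(one piece) = 1:
  size 1 → [0]=1  [5]=1  [6]=1
  size 2 → [0,5]=2  [0,6]=2  [3,6]=1  [4,5]=1  [5,6]=2
  size 3 → [0,3,6]=3  [0,4,5]=3  [0,5,6]=6  [1,4,5]=1  [2,3,6]=1  [3,5,6]=3  [4,5,6]=3
  size 4 → [0,1,4,5]=4  [0,2,3,6]=4  [0,3,5,6]=12  [0,4,5,6]=12  [1,4,5,6]=4  [2,3,5,6]=4  [3,4,5,6]=6
  size 5 → [0,1,4,5,6]=20  [0,2,3,5,6]=20  [0,3,4,5,6]=30  [1,3,4,5,6]=10  [2,3,4,5,6]=10
  first=0(b) contributes 20
  first=1(y) contributes 60
  first=2(a) contributes 60
|[w]| = 140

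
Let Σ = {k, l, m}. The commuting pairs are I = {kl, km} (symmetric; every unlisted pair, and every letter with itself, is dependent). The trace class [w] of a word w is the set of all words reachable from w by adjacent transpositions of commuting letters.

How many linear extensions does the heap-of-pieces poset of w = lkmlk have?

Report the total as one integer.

drop 0:l onto floor
drop 1:k onto floor
drop 2:m onto {0:l}
drop 3:l onto {2:m}
drop 4:k onto {1:k}
ground layer = {0:l, 1:k}
drop-orders for the pieces not yet dropped (sum over which currently-grounded one goes next):
  1 to go: {3} 1  {4} 1
  2 to go: {1,4} 1  {2,3} 1  {3,4} 2
  3 to go: {0,2,3} 1  {1,3,4} 3  {2,3,4} 3
  if 0:l drops first: 6 orders
  if 1:k drops first: 4 orders
heap linearizations: 10

10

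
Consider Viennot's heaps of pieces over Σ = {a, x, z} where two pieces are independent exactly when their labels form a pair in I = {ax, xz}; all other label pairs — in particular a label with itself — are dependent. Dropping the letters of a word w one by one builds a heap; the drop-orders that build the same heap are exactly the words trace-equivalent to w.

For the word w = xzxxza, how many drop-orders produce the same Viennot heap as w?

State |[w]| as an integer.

#0=x has no predecessor
#1=z has no predecessor
#2=x depends on [0:x]
#3=x depends on [2:x]
#4=z depends on [1:z]
#5=a depends on [4:z]
sources: [0:x, 1:z]
N(rest) = Σ N(rest − s) over sources s of rest; N(one piece) = 1:
  size 1 → [3]=1  [5]=1
  size 2 → [2,3]=1  [3,5]=2  [4,5]=1
  size 3 → [0,2,3]=1  [1,4,5]=1  [2,3,5]=3  [3,4,5]=3
  size 4 → [0,2,3,5]=4  [1,3,4,5]=4  [2,3,4,5]=6
  first=0(x) contributes 10
  first=1(z) contributes 10
|[w]| = 20

20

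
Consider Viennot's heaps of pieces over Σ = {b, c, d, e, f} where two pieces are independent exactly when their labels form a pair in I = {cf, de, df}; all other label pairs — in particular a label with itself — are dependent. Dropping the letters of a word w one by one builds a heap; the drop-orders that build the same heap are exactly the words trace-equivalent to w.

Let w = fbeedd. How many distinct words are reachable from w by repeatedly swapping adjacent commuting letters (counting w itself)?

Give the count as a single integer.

0(f) covers ∅
1(b) covers 0:f
2(e) covers 1:b
3(e) covers 2:e
4(d) covers 1:b
5(d) covers 4:d
floor of heap: 0:f
completions by unplaced set U, small U first (add the entries for U minus each lowest piece of U):
  |U|=1: {3}:1  {5}:1
  |U|=2: {2,3}:1  {3,5}:2  {4,5}:1
  |U|=3: {2,3,5}:3  {3,4,5}:3
  |U|=4: {2,3,4,5}:6
  start at 0(f): 6

6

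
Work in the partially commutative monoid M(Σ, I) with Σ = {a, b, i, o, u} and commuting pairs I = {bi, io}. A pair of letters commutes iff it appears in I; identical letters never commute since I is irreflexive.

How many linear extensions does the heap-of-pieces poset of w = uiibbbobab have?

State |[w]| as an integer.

piece 0:u — minimal
piece 1:i rests on {0:u}
piece 2:i rests on {1:i}
piece 3:b rests on {0:u}
piece 4:b rests on {3:b}
piece 5:b rests on {4:b}
piece 6:o rests on {5:b}
piece 7:b rests on {6:o}
piece 8:a rests on {2:i, 7:b}
piece 9:b rests on {8:a}
minimal pieces: {0:u}
ways to finish when only these pieces remain (= sum over removing one remaining piece with nothing left below it):
  1 left: {9}→1
  2 left: {8,9}→1
  3 left: {2,8,9}→1  {7,8,9}→1
  4 left: {1,2,8,9}→1  {2,7,8,9}→2  {6,7,8,9}→1
  5 left: {1,2,7,8,9}→3  {2,6,7,8,9}→3  {5,6,7,8,9}→1
  6 left: {1,2,6,7,8,9}→6  {2,5,6,7,8,9}→4  {4,5,6,7,8,9}→1
  7 left: {1,2,5,6,7,8,9}→10  {2,4,5,6,7,8,9}→5  {3,4,5,6,7,8,9}→1
  8 left: {1,2,4,5,6,7,8,9}→15  {2,3,4,5,6,7,8,9}→6
  placing 0:u first → 21 extensions

21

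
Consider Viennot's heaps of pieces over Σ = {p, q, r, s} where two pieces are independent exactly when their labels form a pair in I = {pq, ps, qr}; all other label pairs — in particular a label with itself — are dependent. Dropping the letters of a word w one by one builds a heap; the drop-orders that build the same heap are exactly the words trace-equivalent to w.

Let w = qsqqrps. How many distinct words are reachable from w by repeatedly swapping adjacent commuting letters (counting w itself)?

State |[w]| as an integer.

#0=q has no predecessor
#1=s depends on [0:q]
#2=q depends on [1:s]
#3=q depends on [2:q]
#4=r depends on [1:s]
#5=p depends on [4:r]
#6=s depends on [3:q, 4:r]
sources: [0:q]
N(rest) = Σ N(rest − s) over sources s of rest; N(one piece) = 1:
  size 1 → [5]=1  [6]=1
  size 2 → [3,6]=1  [5,6]=2
  size 3 → [2,3,6]=1  [3,5,6]=3  [4,5,6]=2
  size 4 → [2,3,5,6]=4  [3,4,5,6]=5
  size 5 → [2,3,4,5,6]=9
  first=0(q) contributes 9

9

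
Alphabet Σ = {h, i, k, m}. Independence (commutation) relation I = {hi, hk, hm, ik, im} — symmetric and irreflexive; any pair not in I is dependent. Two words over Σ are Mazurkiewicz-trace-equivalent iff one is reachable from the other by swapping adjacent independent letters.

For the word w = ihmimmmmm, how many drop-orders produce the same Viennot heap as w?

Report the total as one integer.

#0=i has no predecessor
#1=h has no predecessor
#2=m has no predecessor
#3=i depends on [0:i]
#4=m depends on [2:m]
#5=m depends on [4:m]
#6=m depends on [5:m]
#7=m depends on [6:m]
#8=m depends on [7:m]
sources: [0:i, 1:h, 2:m]
N(rest) = Σ N(rest − s) over sources s of rest; N(one piece) = 1:
  size 1 → [1]=1  [3]=1  [8]=1
  size 2 → [0,3]=1  [1,3]=2  [1,8]=2  [3,8]=2  [7,8]=1
  size 3 → [0,1,3]=3  [0,3,8]=3  [1,3,8]=6  [1,7,8]=3  [3,7,8]=3  [6,7,8]=1
  size 4 → [0,1,3,8]=12  [0,3,7,8]=6  [1,3,7,8]=12  [1,6,7,8]=4  [3,6,7,8]=4  [5,6,7,8]=1
  size 5 → [0,1,3,7,8]=30  [0,3,6,7,8]=10  [1,3,6,7,8]=20  [1,5,6,7,8]=5  [3,5,6,7,8]=5  [4,5,6,7,8]=1
  size 6 → [0,1,3,6,7,8]=60  [0,3,5,6,7,8]=15  [1,3,5,6,7,8]=30  [1,4,5,6,7,8]=6  [2,4,5,6,7,8]=1  [3,4,5,6,7,8]=6
  size 7 → [0,1,3,5,6,7,8]=105  [0,3,4,5,6,7,8]=21  [1,2,4,5,6,7,8]=7  [1,3,4,5,6,7,8]=42  [2,3,4,5,6,7,8]=7
  first=0(i) contributes 56
  first=1(h) contributes 28
  first=2(m) contributes 168
|[w]| = 252

252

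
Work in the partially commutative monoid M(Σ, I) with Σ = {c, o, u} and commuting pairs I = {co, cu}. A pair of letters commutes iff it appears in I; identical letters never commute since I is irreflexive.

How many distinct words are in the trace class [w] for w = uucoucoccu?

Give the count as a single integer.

piece 0:u — minimal
piece 1:u rests on {0:u}
piece 2:c — minimal
piece 3:o rests on {1:u}
piece 4:u rests on {3:o}
piece 5:c rests on {2:c}
piece 6:o rests on {4:u}
piece 7:c rests on {5:c}
piece 8:c rests on {7:c}
piece 9:u rests on {6:o}
minimal pieces: {0:u, 2:c}
ways to finish when only these pieces remain (= sum over removing one remaining piece with nothing left below it):
  1 left: {8}→1  {9}→1
  2 left: {6,9}→1  {7,8}→1  {8,9}→2
  3 left: {4,6,9}→1  {5,7,8}→1  {6,8,9}→3  {7,8,9}→3
  4 left: {2,5,7,8}→1  {3,4,6,9}→1  {4,6,8,9}→4  {5,7,8,9}→4  {6,7,8,9}→6
  5 left: {1,3,4,6,9}→1  {2,5,7,8,9}→5  {3,4,6,8,9}→5  {4,6,7,8,9}→10  {5,6,7,8,9}→10
  6 left: {0,1,3,4,6,9}→1  {1,3,4,6,8,9}→6  {2,5,6,7,8,9}→15  {3,4,6,7,8,9}→15  {4,5,6,7,8,9}→20
  7 left: {0,1,3,4,6,8,9}→7  {1,3,4,6,7,8,9}→21  {2,4,5,6,7,8,9}→35  {3,4,5,6,7,8,9}→35
  8 left: {0,1,3,4,6,7,8,9}→28  {1,3,4,5,6,7,8,9}→56  {2,3,4,5,6,7,8,9}→70
  placing 0:u first → 126 extensions
  placing 2:c first → 84 extensions
total linear extensions = 210

210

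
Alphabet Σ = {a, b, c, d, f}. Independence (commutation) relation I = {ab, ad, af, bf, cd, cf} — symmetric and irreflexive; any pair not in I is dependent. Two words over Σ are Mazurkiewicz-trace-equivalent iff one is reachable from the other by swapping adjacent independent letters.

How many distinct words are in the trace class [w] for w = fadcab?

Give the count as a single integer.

16

piece 0:f — minimal
piece 1:a — minimal
piece 2:d rests on {0:f}
piece 3:c rests on {1:a}
piece 4:a rests on {3:c}
piece 5:b rests on {2:d, 3:c}
minimal pieces: {0:f, 1:a}
ways to finish when only these pieces remain (= sum over removing one remaining piece with nothing left below it):
  1 left: {4}→1  {5}→1
  2 left: {2,5}→1  {4,5}→2
  3 left: {0,2,5}→1  {2,4,5}→3  {3,4,5}→2
  4 left: {0,2,4,5}→4  {1,3,4,5}→2  {2,3,4,5}→5
  placing 0:f first → 7 extensions
  placing 1:a first → 9 extensions
total linear extensions = 16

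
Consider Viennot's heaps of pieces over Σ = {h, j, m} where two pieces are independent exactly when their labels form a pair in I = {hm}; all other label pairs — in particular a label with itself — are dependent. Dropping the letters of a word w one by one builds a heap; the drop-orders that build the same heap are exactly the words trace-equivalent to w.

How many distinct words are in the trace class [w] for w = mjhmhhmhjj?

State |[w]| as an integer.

15

drop 0:m onto floor
drop 1:j onto {0:m}
drop 2:h onto {1:j}
drop 3:m onto {1:j}
drop 4:h onto {2:h}
drop 5:h onto {4:h}
drop 6:m onto {3:m}
drop 7:h onto {5:h}
drop 8:j onto {6:m, 7:h}
drop 9:j onto {8:j}
ground layer = {0:m}
drop-orders for the pieces not yet dropped (sum over which currently-grounded one goes next):
  1 to go: {9} 1
  2 to go: {8,9} 1
  3 to go: {6,8,9} 1  {7,8,9} 1
  4 to go: {3,6,8,9} 1  {5,7,8,9} 1  {6,7,8,9} 2
  5 to go: {3,6,7,8,9} 3  {4,5,7,8,9} 1  {5,6,7,8,9} 3
  6 to go: {2,4,5,7,8,9} 1  {3,5,6,7,8,9} 6  {4,5,6,7,8,9} 4
  7 to go: {2,4,5,6,7,8,9} 5  {3,4,5,6,7,8,9} 10
  8 to go: {2,3,4,5,6,7,8,9} 15
  if 0:m drops first: 15 orders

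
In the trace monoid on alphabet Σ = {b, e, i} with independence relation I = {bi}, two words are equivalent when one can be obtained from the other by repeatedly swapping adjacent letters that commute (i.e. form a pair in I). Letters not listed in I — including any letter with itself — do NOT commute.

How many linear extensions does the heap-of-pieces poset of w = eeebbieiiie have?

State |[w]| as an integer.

drop 0:e onto floor
drop 1:e onto {0:e}
drop 2:e onto {1:e}
drop 3:b onto {2:e}
drop 4:b onto {3:b}
drop 5:i onto {2:e}
drop 6:e onto {4:b, 5:i}
drop 7:i onto {6:e}
drop 8:i onto {7:i}
drop 9:i onto {8:i}
drop 10:e onto {9:i}
ground layer = {0:e}
drop-orders for the pieces not yet dropped (sum over which currently-grounded one goes next):
  1 to go: {10} 1
  2 to go: {9,10} 1
  3 to go: {8,9,10} 1
  4 to go: {7,8,9,10} 1
  5 to go: {6,7,8,9,10} 1
  6 to go: {4,6,7,8,9,10} 1  {5,6,7,8,9,10} 1
  7 to go: {3,4,6,7,8,9,10} 1  {4,5,6,7,8,9,10} 2
  8 to go: {3,4,5,6,7,8,9,10} 3
  9 to go: {2,3,4,5,6,7,8,9,10} 3
  if 0:e drops first: 3 orders

3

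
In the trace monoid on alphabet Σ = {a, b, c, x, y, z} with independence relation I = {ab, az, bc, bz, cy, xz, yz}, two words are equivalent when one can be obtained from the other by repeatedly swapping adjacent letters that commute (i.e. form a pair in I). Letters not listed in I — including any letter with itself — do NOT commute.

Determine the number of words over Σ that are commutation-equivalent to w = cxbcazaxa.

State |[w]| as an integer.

piece 0:c — minimal
piece 1:x rests on {0:c}
piece 2:b rests on {1:x}
piece 3:c rests on {1:x}
piece 4:a rests on {3:c}
piece 5:z rests on {3:c}
piece 6:a rests on {4:a}
piece 7:x rests on {2:b, 6:a}
piece 8:a rests on {7:x}
minimal pieces: {0:c}
ways to finish when only these pieces remain (= sum over removing one remaining piece with nothing left below it):
  1 left: {5}→1  {8}→1
  2 left: {5,8}→2  {7,8}→1
  3 left: {2,7,8}→1  {5,7,8}→3  {6,7,8}→1
  4 left: {2,5,7,8}→4  {2,6,7,8}→2  {4,6,7,8}→1  {5,6,7,8}→4
  5 left: {2,4,6,7,8}→3  {2,5,6,7,8}→10  {4,5,6,7,8}→5
  6 left: {2,4,5,6,7,8}→18  {3,4,5,6,7,8}→5
  7 left: {2,3,4,5,6,7,8}→23
  placing 0:c first → 23 extensions

23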